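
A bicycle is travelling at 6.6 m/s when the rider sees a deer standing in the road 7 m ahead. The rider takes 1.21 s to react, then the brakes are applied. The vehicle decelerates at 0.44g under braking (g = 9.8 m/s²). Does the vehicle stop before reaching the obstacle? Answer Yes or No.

a = 0.44 × 9.8 = 4.312 m/s².
Reaction distance = 6.6000 × 1.21 = 7.986 m.
Braking distance = v²/(2a) = 43.560 / 8.624 = 5.051 m.
Total stopping distance = 7.986 + 5.051 = 13.037 m, vs 7 m available — it cannot stop in time and overshoots by 13.037 − 7 = 6.037 m.

No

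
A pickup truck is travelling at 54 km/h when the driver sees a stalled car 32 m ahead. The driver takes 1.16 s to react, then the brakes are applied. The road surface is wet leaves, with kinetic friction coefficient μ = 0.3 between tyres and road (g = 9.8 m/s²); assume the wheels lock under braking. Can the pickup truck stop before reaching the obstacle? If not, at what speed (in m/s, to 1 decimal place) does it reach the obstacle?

54 km/h ÷ 3.6 = 15.0000 m/s.
a = μg = 0.3 × 9.8 = 2.940 m/s².
Reaction distance = 15.0000 × 1.16 = 17.400 m.
Braking distance needed to stop: v²/(2a) = 225.000 / 5.880 = 38.265 m, so total needed = 17.400 + 38.265 = 55.665 m > 32 m — it cannot stop.
Distance remaining when braking begins: 32 − 17.400 = 14.600 m.
v² = v₀² − 2a·d = 225.000 − 2 × 2.940 × 14.600 = 139.152 m²/s².
v = √139.152 = 11.796 m/s.

No — it strikes the obstacle at 11.8 m/s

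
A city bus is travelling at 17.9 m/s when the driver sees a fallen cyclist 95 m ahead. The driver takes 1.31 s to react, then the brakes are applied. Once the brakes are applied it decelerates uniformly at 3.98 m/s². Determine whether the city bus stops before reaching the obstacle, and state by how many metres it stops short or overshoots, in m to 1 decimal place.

Yes — it stops 31.3 m short of the obstacle

Reaction distance = 17.9000 × 1.31 = 23.449 m.
Braking distance = v²/(2a) = 320.410 / 7.960 = 40.253 m.
Total stopping distance = 23.449 + 40.253 = 63.702 m, vs 95 m available — it stops with 95 − 63.702 = 31.298 m to spare.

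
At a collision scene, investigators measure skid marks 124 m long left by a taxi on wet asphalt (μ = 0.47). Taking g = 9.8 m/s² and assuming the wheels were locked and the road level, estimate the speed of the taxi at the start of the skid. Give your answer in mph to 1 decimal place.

Initial speed ≈ 75.6 mph

Deceleration a = μg = 0.47 × 9.8 = 4.606 m/s².
v = √(2a·d) = √(2 × 4.606 × 124) = √1142.288 = 33.7978 m/s.
= 33.7978 ÷ 0.44704 = 75.604 mph.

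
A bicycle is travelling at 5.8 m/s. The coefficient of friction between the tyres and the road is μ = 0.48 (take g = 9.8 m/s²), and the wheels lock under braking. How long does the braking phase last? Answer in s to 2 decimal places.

a = μg = 0.48 × 9.8 = 4.704 m/s².
Braking time = v/a = 5.8000 / 4.704 = 1.233 s.

Braking time ≈ 1.23 s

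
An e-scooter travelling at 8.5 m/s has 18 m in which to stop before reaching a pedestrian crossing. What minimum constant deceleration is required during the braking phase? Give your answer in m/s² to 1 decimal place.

v² = 2a·d ⇒ a = v²/(2d) = 8.5000² / (2 × 18.000) = 72.250 / 36.000 = 2.0069 m/s².

Required deceleration ≈ 2.0 m/s²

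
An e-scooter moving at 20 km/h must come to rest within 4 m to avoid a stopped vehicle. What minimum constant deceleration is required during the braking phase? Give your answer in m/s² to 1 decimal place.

20 km/h ÷ 3.6 = 5.5556 m/s.
v² = 2a·d ⇒ a = v²/(2d) = 5.5556² / (2 × 4.000) = 30.865 / 8.000 = 3.8581 m/s².

Required deceleration ≈ 3.9 m/s²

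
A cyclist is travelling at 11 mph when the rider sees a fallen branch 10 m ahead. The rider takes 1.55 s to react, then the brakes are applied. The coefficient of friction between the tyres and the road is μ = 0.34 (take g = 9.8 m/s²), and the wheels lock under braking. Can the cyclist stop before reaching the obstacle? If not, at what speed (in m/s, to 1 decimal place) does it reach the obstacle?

11 mph × 0.44704 = 4.9174 m/s.
a = μg = 0.34 × 9.8 = 3.332 m/s².
Reaction distance = 4.9174 × 1.55 = 7.622 m.
Braking distance needed to stop: v²/(2a) = 24.181 / 6.664 = 3.629 m, so total needed = 7.622 + 3.629 = 11.251 m > 10 m — it cannot stop.
Distance remaining when braking begins: 10 − 7.622 = 2.378 m.
v² = v₀² − 2a·d = 24.181 − 2 × 3.332 × 2.378 = 8.334 m²/s².
v = √8.334 = 2.887 m/s.

No — it strikes the obstacle at 2.9 m/s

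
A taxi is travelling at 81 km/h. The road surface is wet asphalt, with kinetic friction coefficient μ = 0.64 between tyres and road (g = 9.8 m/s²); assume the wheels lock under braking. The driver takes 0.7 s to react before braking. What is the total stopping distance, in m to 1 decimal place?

Total stopping distance ≈ 56.1 m

81 km/h ÷ 3.6 = 22.5000 m/s.
a = μg = 0.64 × 9.8 = 6.272 m/s².
Reaction distance = v·t_r = 22.5000 × 0.7 = 15.750 m.
Braking distance = v²/(2a) = 22.5000² / (2 × 6.272) = 506.250 / 12.544 = 40.358 m.
Total = 15.750 + 40.358 = 56.108 m.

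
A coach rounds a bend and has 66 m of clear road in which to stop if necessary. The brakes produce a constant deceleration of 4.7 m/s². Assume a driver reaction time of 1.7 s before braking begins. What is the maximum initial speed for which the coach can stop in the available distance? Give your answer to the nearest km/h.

Stopping distance: v·t_r + v²/(2a) = 66 with t_r = 1.7 s and a = 4.700 m/s².
So v² + 15.980 v − 620.40 = 0.
Positive root: v = −a·t_r + √((a·t_r)² + 2a·d) = −7.990 + √(63.840 + 620.40) = 18.1680 m/s.
18.1680 m/s × 3.6 = 65.405 km/h.

Maximum speed ≈ 65 km/h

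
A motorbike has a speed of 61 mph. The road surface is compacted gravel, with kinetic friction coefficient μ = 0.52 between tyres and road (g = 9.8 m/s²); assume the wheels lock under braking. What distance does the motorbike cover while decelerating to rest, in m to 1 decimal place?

61 mph × 0.44704 = 27.2694 m/s.
a = μg = 0.52 × 9.8 = 5.096 m/s².
Braking distance = v²/(2a) = 27.2694² / (2 × 5.096) = 743.620 / 10.192 = 72.961 m.

Braking distance ≈ 73.0 m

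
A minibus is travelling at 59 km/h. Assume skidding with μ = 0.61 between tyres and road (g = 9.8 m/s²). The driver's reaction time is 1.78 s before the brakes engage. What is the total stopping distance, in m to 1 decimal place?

Total stopping distance ≈ 51.6 m

59 km/h ÷ 3.6 = 16.3889 m/s.
a = μg = 0.61 × 9.8 = 5.978 m/s².
Reaction distance = v·t_r = 16.3889 × 1.78 = 29.172 m.
Braking distance = v²/(2a) = 16.3889² / (2 × 5.978) = 268.596 / 11.956 = 22.465 m.
Total = 29.172 + 22.465 = 51.637 m.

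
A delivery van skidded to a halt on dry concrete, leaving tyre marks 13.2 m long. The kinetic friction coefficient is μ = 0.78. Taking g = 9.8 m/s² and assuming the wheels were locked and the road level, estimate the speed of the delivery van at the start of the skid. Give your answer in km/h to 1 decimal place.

Deceleration a = μg = 0.78 × 9.8 = 7.644 m/s².
v = √(2a·d) = √(2 × 7.644 × 13.2) = √201.802 = 14.2057 m/s.
= 14.2057 × 3.6 = 51.141 km/h.

Initial speed ≈ 51.1 km/h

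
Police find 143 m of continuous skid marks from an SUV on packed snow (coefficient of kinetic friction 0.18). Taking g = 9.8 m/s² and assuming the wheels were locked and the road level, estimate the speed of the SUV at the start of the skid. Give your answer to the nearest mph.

Deceleration a = μg = 0.18 × 9.8 = 1.764 m/s².
v = √(2a·d) = √(2 × 1.764 × 143) = √504.504 = 22.4612 m/s.
= 22.4612 ÷ 0.44704 = 50.244 mph.

Initial speed ≈ 50 mph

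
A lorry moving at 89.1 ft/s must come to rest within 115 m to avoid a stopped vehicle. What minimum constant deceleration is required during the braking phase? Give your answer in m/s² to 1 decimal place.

89.1 ft/s × 0.3048 = 27.1577 m/s.
v² = 2a·d ⇒ a = v²/(2d) = 27.1577² / (2 × 115.000) = 737.541 / 230.000 = 3.2067 m/s².

Required deceleration ≈ 3.2 m/s²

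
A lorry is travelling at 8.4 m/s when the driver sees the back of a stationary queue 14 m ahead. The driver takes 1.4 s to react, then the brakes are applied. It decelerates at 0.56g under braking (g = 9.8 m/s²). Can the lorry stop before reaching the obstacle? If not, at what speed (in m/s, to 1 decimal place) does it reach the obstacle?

No — it strikes the obstacle at 6.8 m/s

a = 0.56 × 9.8 = 5.488 m/s².
Reaction distance = 8.4000 × 1.4 = 11.760 m.
Braking distance needed to stop: v²/(2a) = 70.560 / 10.976 = 6.429 m, so total needed = 11.760 + 6.429 = 18.189 m > 14 m — it cannot stop.
Distance remaining when braking begins: 14 − 11.760 = 2.240 m.
v² = v₀² − 2a·d = 70.560 − 2 × 5.488 × 2.240 = 45.974 m²/s².
v = √45.974 = 6.780 m/s.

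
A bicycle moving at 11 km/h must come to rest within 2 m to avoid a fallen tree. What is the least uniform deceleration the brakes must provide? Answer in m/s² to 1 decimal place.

11 km/h ÷ 3.6 = 3.0556 m/s.
v² = 2a·d ⇒ a = v²/(2d) = 3.0556² / (2 × 2.000) = 9.337 / 4.000 = 2.3342 m/s².

Required deceleration ≈ 2.3 m/s²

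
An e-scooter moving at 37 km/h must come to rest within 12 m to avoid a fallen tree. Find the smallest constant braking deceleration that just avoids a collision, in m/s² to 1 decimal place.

37 km/h ÷ 3.6 = 10.2778 m/s.
v² = 2a·d ⇒ a = v²/(2d) = 10.2778² / (2 × 12.000) = 105.633 / 24.000 = 4.4014 m/s².

Required deceleration ≈ 4.4 m/s²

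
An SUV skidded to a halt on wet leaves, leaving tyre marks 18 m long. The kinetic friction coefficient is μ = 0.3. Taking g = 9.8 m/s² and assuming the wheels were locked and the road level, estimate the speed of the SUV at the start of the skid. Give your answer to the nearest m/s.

Initial speed ≈ 10 m/s

Deceleration a = μg = 0.3 × 9.8 = 2.940 m/s².
v = √(2a·d) = √(2 × 2.940 × 18) = √105.840 = 10.2879 m/s.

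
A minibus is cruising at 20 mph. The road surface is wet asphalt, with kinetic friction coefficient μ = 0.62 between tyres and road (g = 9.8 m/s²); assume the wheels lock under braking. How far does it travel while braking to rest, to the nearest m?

20 mph × 0.44704 = 8.9408 m/s.
a = μg = 0.62 × 9.8 = 6.076 m/s².
Braking distance = v²/(2a) = 8.9408² / (2 × 6.076) = 79.938 / 12.152 = 6.578 m.

Braking distance ≈ 7 m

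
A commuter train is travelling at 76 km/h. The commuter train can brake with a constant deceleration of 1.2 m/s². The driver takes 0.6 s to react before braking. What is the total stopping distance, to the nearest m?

76 km/h ÷ 3.6 = 21.1111 m/s.
Reaction distance = v·t_r = 21.1111 × 0.6 = 12.667 m.
Braking distance = v²/(2a) = 21.1111² / (2 × 1.200) = 445.679 / 2.400 = 185.700 m.
Total = 12.667 + 185.700 = 198.367 m.

Total stopping distance ≈ 198 m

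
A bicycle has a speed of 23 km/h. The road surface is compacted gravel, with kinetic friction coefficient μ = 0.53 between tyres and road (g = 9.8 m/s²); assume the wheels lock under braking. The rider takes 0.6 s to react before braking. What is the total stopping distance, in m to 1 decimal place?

23 km/h ÷ 3.6 = 6.3889 m/s.
a = μg = 0.53 × 9.8 = 5.194 m/s².
Reaction distance = v·t_r = 6.3889 × 0.6 = 3.833 m.
Braking distance = v²/(2a) = 6.3889² / (2 × 5.194) = 40.818 / 10.388 = 3.929 m.
Total = 3.833 + 3.929 = 7.762 m.

Total stopping distance ≈ 7.8 m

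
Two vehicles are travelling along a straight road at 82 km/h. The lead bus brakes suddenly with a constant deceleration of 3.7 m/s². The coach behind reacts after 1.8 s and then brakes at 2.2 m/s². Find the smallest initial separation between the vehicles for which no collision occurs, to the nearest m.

Minimum gap ≈ 89 m

82 km/h ÷ 3.6 = 22.7778 m/s.
Leader travels v²/(2a_L) = 518.828 / 7.400 = 70.112 m before stopping.
Follower covers v·t_r = 22.7778 × 1.8 = 41.000 m while reacting, then v²/(2a_F) = 518.828 / 4.400 = 117.915 m while braking, for a total of 41.000 + 117.915 = 158.915 m.
Since a_F ≤ a_L and the follower starts braking later, the follower is never slower than the leader, so the closest approach is when both have stopped.
Minimum gap = 158.915 − 70.112 = 88.803 m.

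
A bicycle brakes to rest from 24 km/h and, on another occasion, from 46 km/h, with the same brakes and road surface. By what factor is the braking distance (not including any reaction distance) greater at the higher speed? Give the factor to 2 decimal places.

Factor ≈ 3.67

Braking distance d = v²/(2a), so with a fixed, d ∝ v².
Factor = (46/24)² = 1.9167² = 3.6737.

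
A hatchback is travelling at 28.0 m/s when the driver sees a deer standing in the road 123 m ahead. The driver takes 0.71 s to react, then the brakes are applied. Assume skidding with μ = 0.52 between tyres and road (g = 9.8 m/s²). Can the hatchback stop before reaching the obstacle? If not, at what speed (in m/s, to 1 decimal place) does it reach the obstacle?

a = μg = 0.52 × 9.8 = 5.096 m/s².
Reaction distance = 28.0000 × 0.71 = 19.880 m.
Braking distance = v²/(2a) = 784.000 / 10.192 = 76.923 m.
Total stopping distance = 19.880 + 76.923 = 96.803 m, vs 123 m available — it stops with 123 − 96.803 = 26.197 m to spare.

Yes — it stops about 26.2 m short of the obstacle, so it never reaches it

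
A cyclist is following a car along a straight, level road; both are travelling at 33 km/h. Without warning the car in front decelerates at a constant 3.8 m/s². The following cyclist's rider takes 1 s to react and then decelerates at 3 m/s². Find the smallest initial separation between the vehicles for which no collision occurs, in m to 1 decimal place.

33 km/h ÷ 3.6 = 9.1667 m/s.
Leader travels v²/(2a_L) = 84.028 / 7.600 = 11.056 m before stopping.
Follower covers v·t_r = 9.1667 × 1 = 9.167 m while reacting, then v²/(2a_F) = 84.028 / 6.000 = 14.005 m while braking, for a total of 9.167 + 14.005 = 23.172 m.
Since a_F ≤ a_L and the follower starts braking later, the follower is never slower than the leader, so the closest approach is when both have stopped.
Minimum gap = 23.172 − 11.056 = 12.116 m.

Minimum gap ≈ 12.1 m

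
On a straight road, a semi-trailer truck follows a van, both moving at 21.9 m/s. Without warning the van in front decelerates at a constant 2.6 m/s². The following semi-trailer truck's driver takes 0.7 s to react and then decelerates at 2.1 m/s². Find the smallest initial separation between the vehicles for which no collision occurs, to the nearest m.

Leader travels v²/(2a_L) = 479.610 / 5.200 = 92.233 m before stopping.
Follower covers v·t_r = 21.9000 × 0.7 = 15.330 m while reacting, then v²/(2a_F) = 479.610 / 4.200 = 114.193 m while braking, for a total of 15.330 + 114.193 = 129.523 m.
Since a_F ≤ a_L and the follower starts braking later, the follower is never slower than the leader, so the closest approach is when both have stopped.
Minimum gap = 129.523 − 92.233 = 37.290 m.

Minimum gap ≈ 37 m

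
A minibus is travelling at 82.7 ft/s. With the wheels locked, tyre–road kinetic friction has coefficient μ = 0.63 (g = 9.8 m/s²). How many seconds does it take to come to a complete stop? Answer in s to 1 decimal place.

82.7 ft/s × 0.3048 = 25.2070 m/s.
a = μg = 0.63 × 9.8 = 6.174 m/s².
Braking time = v/a = 25.2070 / 6.174 = 4.083 s.

Braking time ≈ 4.1 s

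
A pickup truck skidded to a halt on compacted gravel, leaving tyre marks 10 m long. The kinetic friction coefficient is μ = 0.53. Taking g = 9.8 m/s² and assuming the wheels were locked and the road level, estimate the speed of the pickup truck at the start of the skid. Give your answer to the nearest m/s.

Deceleration a = μg = 0.53 × 9.8 = 5.194 m/s².
v = √(2a·d) = √(2 × 5.194 × 10) = √103.880 = 10.1922 m/s.

Initial speed ≈ 10 m/s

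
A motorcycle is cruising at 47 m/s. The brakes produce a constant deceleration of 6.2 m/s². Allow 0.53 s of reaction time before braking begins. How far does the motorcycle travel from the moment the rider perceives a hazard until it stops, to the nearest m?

Reaction distance = v·t_r = 47.0000 × 0.53 = 24.910 m.
Braking distance = v²/(2a) = 47.0000² / (2 × 6.200) = 2209.000 / 12.400 = 178.145 m.
Total = 24.910 + 178.145 = 203.055 m.

Total stopping distance ≈ 203 m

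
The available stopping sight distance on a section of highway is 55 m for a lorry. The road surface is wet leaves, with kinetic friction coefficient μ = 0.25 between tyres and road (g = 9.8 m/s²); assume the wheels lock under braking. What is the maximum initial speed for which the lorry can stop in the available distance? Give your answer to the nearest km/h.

a = μg = 0.25 × 9.8 = 2.450 m/s².
v²/(2a) = d ⇒ v = √(2 × 2.450 × 55) = √269.50 = 16.4165 m/s.
16.4165 m/s × 3.6 = 59.099 km/h.

Maximum speed ≈ 59 km/h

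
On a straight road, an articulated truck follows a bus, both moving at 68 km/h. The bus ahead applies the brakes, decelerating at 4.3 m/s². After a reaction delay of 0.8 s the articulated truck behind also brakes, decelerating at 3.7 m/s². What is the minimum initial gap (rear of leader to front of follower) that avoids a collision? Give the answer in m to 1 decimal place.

68 km/h ÷ 3.6 = 18.8889 m/s.
Leader travels v²/(2a_L) = 356.791 / 8.600 = 41.487 m before stopping.
Follower covers v·t_r = 18.8889 × 0.8 = 15.111 m while reacting, then v²/(2a_F) = 356.791 / 7.400 = 48.215 m while braking, for a total of 15.111 + 48.215 = 63.326 m.
Since a_F ≤ a_L and the follower starts braking later, the follower is never slower than the leader, so the closest approach is when both have stopped.
Minimum gap = 63.326 − 41.487 = 21.839 m.

Minimum gap ≈ 21.8 m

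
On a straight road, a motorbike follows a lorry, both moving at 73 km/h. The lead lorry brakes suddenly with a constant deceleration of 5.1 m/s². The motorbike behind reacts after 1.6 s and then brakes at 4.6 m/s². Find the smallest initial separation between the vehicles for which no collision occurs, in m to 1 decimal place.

73 km/h ÷ 3.6 = 20.2778 m/s.
Leader travels v²/(2a_L) = 411.189 / 10.200 = 40.313 m before stopping.
Follower covers v·t_r = 20.2778 × 1.6 = 32.444 m while reacting, then v²/(2a_F) = 411.189 / 9.200 = 44.694 m while braking, for a total of 32.444 + 44.694 = 77.138 m.
Since a_F ≤ a_L and the follower starts braking later, the follower is never slower than the leader, so the closest approach is when both have stopped.
Minimum gap = 77.138 − 40.313 = 36.825 m.

Minimum gap ≈ 36.8 m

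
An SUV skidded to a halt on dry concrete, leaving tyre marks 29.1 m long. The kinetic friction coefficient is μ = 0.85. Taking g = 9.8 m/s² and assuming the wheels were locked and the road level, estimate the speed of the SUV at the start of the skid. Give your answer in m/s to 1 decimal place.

Initial speed ≈ 22.0 m/s

Deceleration a = μg = 0.85 × 9.8 = 8.330 m/s².
v = √(2a·d) = √(2 × 8.330 × 29.1) = √484.806 = 22.0183 m/s.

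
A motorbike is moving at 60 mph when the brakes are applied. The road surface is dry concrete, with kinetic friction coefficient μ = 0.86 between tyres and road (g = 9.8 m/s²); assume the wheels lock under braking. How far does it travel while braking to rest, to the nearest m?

60 mph × 0.44704 = 26.8224 m/s.
a = μg = 0.86 × 9.8 = 8.428 m/s².
Braking distance = v²/(2a) = 26.8224² / (2 × 8.428) = 719.441 / 16.856 = 42.682 m.

Braking distance ≈ 43 m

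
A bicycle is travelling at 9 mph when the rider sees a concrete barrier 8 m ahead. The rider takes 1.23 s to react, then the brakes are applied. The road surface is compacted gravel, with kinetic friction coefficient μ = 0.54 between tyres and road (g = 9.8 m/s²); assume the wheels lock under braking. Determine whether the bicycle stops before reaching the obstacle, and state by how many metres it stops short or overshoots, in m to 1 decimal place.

Yes — it stops 1.5 m short of the obstacle

9 mph × 0.44704 = 4.0234 m/s.
a = μg = 0.54 × 9.8 = 5.292 m/s².
Reaction distance = 4.0234 × 1.23 = 4.949 m.
Braking distance = v²/(2a) = 16.188 / 10.584 = 1.529 m.
Total stopping distance = 4.949 + 1.529 = 6.478 m, vs 8 m available — it stops with 8 − 6.478 = 1.522 m to spare.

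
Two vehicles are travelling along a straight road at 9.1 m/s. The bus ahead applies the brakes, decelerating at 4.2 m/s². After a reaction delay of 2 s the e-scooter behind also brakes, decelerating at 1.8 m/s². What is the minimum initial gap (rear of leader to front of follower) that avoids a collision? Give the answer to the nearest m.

Leader travels v²/(2a_L) = 82.810 / 8.400 = 9.858 m before stopping.
Follower covers v·t_r = 9.1000 × 2 = 18.200 m while reacting, then v²/(2a_F) = 82.810 / 3.600 = 23.003 m while braking, for a total of 18.200 + 23.003 = 41.203 m.
Since a_F ≤ a_L and the follower starts braking later, the follower is never slower than the leader, so the closest approach is when both have stopped.
Minimum gap = 41.203 − 9.858 = 31.345 m.

Minimum gap ≈ 31 m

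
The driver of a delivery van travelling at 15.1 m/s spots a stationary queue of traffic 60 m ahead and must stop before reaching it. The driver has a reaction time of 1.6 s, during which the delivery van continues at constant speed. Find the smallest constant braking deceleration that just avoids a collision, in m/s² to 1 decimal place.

Required deceleration ≈ 3.2 m/s²

Distance covered during reaction = 15.1000 × 1.6 = 24.160 m.
Distance available for braking: 60 − 24.160 = 35.840 m.
v² = 2a·d ⇒ a = v²/(2d) = 15.1000² / (2 × 35.840) = 228.010 / 71.680 = 3.1809 m/s².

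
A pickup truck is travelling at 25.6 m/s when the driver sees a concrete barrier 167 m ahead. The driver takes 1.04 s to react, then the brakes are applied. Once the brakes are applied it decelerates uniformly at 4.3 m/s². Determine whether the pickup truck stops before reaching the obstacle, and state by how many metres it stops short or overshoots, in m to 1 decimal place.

Yes — it stops 64.2 m short of the obstacle

Reaction distance = 25.6000 × 1.04 = 26.624 m.
Braking distance = v²/(2a) = 655.360 / 8.600 = 76.205 m.
Total stopping distance = 26.624 + 76.205 = 102.829 m, vs 167 m available — it stops with 167 − 102.829 = 64.171 m to spare.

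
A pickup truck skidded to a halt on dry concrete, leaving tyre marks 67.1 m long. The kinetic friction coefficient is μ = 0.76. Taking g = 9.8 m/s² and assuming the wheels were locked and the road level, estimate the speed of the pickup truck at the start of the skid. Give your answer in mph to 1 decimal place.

Deceleration a = μg = 0.76 × 9.8 = 7.448 m/s².
v = √(2a·d) = √(2 × 7.448 × 67.1) = √999.522 = 31.6152 m/s.
= 31.6152 ÷ 0.44704 = 70.721 mph.

Initial speed ≈ 70.7 mph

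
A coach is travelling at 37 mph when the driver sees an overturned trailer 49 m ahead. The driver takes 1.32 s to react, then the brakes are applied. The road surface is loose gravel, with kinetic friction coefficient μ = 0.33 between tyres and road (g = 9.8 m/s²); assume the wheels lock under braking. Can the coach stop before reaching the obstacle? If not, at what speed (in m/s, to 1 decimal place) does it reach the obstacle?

37 mph × 0.44704 = 16.5405 m/s.
a = μg = 0.33 × 9.8 = 3.234 m/s².
Reaction distance = 16.5405 × 1.32 = 21.833 m.
Braking distance needed to stop: v²/(2a) = 273.588 / 6.468 = 42.299 m, so total needed = 21.833 + 42.299 = 64.132 m > 49 m — it cannot stop.
Distance remaining when braking begins: 49 − 21.833 = 27.167 m.
v² = v₀² − 2a·d = 273.588 − 2 × 3.234 × 27.167 = 97.872 m²/s².
v = √97.872 = 9.893 m/s.

No — it strikes the obstacle at 9.9 m/s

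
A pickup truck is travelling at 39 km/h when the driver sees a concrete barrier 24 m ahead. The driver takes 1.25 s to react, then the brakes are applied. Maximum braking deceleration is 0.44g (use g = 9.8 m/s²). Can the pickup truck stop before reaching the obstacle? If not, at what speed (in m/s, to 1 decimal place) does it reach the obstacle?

No — it strikes the obstacle at 5.2 m/s

39 km/h ÷ 3.6 = 10.8333 m/s.
a = 0.44 × 9.8 = 4.312 m/s².
Reaction distance = 10.8333 × 1.25 = 13.542 m.
Braking distance needed to stop: v²/(2a) = 117.360 / 8.624 = 13.609 m, so total needed = 13.542 + 13.609 = 27.151 m > 24 m — it cannot stop.
Distance remaining when braking begins: 24 − 13.542 = 10.458 m.
v² = v₀² − 2a·d = 117.360 − 2 × 4.312 × 10.458 = 27.170 m²/s².
v = √27.170 = 5.212 m/s.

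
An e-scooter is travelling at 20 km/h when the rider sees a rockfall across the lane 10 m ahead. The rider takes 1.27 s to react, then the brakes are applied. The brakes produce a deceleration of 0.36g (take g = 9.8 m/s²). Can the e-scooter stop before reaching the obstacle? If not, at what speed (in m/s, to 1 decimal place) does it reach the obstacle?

20 km/h ÷ 3.6 = 5.5556 m/s.
a = 0.36 × 9.8 = 3.528 m/s².
Reaction distance = 5.5556 × 1.27 = 7.056 m.
Braking distance needed to stop: v²/(2a) = 30.865 / 7.056 = 4.374 m, so total needed = 7.056 + 4.374 = 11.430 m > 10 m — it cannot stop.
Distance remaining when braking begins: 10 − 7.056 = 2.944 m.
v² = v₀² − 2a·d = 30.865 − 2 × 3.528 × 2.944 = 10.092 m²/s².
v = √10.092 = 3.177 m/s.

No — it strikes the obstacle at 3.2 m/s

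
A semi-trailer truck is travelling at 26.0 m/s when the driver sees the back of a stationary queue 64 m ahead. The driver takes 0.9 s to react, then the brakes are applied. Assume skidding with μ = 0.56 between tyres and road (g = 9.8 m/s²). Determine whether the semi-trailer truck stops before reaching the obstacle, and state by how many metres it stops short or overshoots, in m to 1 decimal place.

No — it overshoots by 21.0 m

a = μg = 0.56 × 9.8 = 5.488 m/s².
Reaction distance = 26.0000 × 0.9 = 23.400 m.
Braking distance = v²/(2a) = 676.000 / 10.976 = 61.589 m.
Total stopping distance = 23.400 + 61.589 = 84.989 m, vs 64 m available — it cannot stop in time and overshoots by 84.989 − 64 = 20.989 m.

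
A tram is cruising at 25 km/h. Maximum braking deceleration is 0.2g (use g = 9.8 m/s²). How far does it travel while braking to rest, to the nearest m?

25 km/h ÷ 3.6 = 6.9444 m/s.
a = 0.2 × 9.8 = 1.960 m/s².
Braking distance = v²/(2a) = 6.9444² / (2 × 1.960) = 48.225 / 3.920 = 12.302 m.

Braking distance ≈ 12 m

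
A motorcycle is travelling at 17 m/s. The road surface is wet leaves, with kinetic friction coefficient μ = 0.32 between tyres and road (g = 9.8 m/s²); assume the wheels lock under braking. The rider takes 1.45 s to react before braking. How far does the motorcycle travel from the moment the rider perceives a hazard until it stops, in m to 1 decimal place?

Total stopping distance ≈ 70.7 m

a = μg = 0.32 × 9.8 = 3.136 m/s².
Reaction distance = v·t_r = 17.0000 × 1.45 = 24.650 m.
Braking distance = v²/(2a) = 17.0000² / (2 × 3.136) = 289.000 / 6.272 = 46.078 m.
Total = 24.650 + 46.078 = 70.728 m.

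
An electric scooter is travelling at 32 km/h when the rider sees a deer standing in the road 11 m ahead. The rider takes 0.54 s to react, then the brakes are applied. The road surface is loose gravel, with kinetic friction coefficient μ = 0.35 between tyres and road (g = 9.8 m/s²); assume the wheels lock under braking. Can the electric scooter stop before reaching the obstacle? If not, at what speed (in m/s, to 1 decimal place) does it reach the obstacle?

No — it strikes the obstacle at 6.0 m/s

32 km/h ÷ 3.6 = 8.8889 m/s.
a = μg = 0.35 × 9.8 = 3.430 m/s².
Reaction distance = 8.8889 × 0.54 = 4.800 m.
Braking distance needed to stop: v²/(2a) = 79.013 / 6.860 = 11.518 m, so total needed = 4.800 + 11.518 = 16.318 m > 11 m — it cannot stop.
Distance remaining when braking begins: 11 − 4.800 = 6.200 m.
v² = v₀² − 2a·d = 79.013 − 2 × 3.430 × 6.200 = 36.481 m²/s².
v = √36.481 = 6.040 m/s.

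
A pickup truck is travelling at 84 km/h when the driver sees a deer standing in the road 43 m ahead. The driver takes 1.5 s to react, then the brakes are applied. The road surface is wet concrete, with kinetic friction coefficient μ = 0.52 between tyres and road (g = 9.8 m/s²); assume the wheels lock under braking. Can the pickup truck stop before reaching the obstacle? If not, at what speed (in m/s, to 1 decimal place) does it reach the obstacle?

No — it strikes the obstacle at 21.5 m/s

84 km/h ÷ 3.6 = 23.3333 m/s.
a = μg = 0.52 × 9.8 = 5.096 m/s².
Reaction distance = 23.3333 × 1.5 = 35.000 m.
Braking distance needed to stop: v²/(2a) = 544.443 / 10.192 = 53.419 m, so total needed = 35.000 + 53.419 = 88.419 m > 43 m — it cannot stop.
Distance remaining when braking begins: 43 − 35.000 = 8.000 m.
v² = v₀² − 2a·d = 544.443 − 2 × 5.096 × 8.000 = 462.907 m²/s².
v = √462.907 = 21.515 m/s.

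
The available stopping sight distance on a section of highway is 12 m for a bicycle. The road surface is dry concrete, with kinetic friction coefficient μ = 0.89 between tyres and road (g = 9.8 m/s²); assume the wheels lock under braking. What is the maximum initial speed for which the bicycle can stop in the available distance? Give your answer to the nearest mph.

a = μg = 0.89 × 9.8 = 8.722 m/s².
v²/(2a) = d ⇒ v = √(2 × 8.722 × 12) = √209.33 = 14.4682 m/s.
14.4682 m/s ÷ 0.44704 = 32.364 mph.

Maximum speed ≈ 32 mph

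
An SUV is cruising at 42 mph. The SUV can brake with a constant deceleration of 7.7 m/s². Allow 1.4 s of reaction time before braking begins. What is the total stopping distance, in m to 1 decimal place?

Total stopping distance ≈ 49.2 m

42 mph × 0.44704 = 18.7757 m/s.
Reaction distance = v·t_r = 18.7757 × 1.4 = 26.286 m.
Braking distance = v²/(2a) = 18.7757² / (2 × 7.700) = 352.527 / 15.400 = 22.891 m.
Total = 26.286 + 22.891 = 49.177 m.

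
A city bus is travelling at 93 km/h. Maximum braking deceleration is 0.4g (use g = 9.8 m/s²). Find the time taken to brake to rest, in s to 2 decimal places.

Braking time ≈ 6.59 s

93 km/h ÷ 3.6 = 25.8333 m/s.
a = 0.4 × 9.8 = 3.920 m/s².
Braking time = v/a = 25.8333 / 3.920 = 6.590 s.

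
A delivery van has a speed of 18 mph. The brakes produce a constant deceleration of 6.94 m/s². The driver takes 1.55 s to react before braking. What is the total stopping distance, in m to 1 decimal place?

Total stopping distance ≈ 17.1 m

18 mph × 0.44704 = 8.0467 m/s.
Reaction distance = v·t_r = 8.0467 × 1.55 = 12.472 m.
Braking distance = v²/(2a) = 8.0467² / (2 × 6.940) = 64.749 / 13.880 = 4.665 m.
Total = 12.472 + 4.665 = 17.137 m.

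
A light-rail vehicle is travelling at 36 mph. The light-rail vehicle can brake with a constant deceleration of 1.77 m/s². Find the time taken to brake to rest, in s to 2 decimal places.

Braking time ≈ 9.09 s

36 mph × 0.44704 = 16.0934 m/s.
Braking time = v/a = 16.0934 / 1.770 = 9.092 s.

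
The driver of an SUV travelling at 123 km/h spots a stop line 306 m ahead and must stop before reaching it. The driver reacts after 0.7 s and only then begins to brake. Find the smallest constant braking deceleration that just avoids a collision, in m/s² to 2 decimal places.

Required deceleration ≈ 2.07 m/s²

123 km/h ÷ 3.6 = 34.1667 m/s.
Distance covered during reaction = 34.1667 × 0.7 = 23.917 m.
Distance available for braking: 306 − 23.917 = 282.083 m.
v² = 2a·d ⇒ a = v²/(2d) = 34.1667² / (2 × 282.083) = 1167.363 / 564.166 = 2.0692 m/s².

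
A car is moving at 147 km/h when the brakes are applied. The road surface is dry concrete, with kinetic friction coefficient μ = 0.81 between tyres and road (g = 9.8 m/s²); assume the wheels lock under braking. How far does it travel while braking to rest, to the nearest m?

147 km/h ÷ 3.6 = 40.8333 m/s.
a = μg = 0.81 × 9.8 = 7.938 m/s².
Braking distance = v²/(2a) = 40.8333² / (2 × 7.938) = 1667.358 / 15.876 = 105.024 m.

Braking distance ≈ 105 m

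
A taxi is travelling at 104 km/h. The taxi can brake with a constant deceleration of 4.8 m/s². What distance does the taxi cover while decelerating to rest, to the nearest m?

Braking distance ≈ 87 m

104 km/h ÷ 3.6 = 28.8889 m/s.
Braking distance = v²/(2a) = 28.8889² / (2 × 4.800) = 834.569 / 9.600 = 86.934 m.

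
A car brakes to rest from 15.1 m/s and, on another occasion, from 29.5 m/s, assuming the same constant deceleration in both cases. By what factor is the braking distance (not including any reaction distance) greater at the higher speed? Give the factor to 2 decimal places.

Factor ≈ 3.82

Braking distance d = v²/(2a), so with a fixed, d ∝ v².
Factor = (29.5/15.1)² = 1.9536² = 3.8166.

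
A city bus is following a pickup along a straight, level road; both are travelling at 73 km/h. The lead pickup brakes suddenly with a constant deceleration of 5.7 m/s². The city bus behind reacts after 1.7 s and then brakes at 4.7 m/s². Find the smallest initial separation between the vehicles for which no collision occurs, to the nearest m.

Minimum gap ≈ 42 m

73 km/h ÷ 3.6 = 20.2778 m/s.
Leader travels v²/(2a_L) = 411.189 / 11.400 = 36.069 m before stopping.
Follower covers v·t_r = 20.2778 × 1.7 = 34.472 m while reacting, then v²/(2a_F) = 411.189 / 9.400 = 43.744 m while braking, for a total of 34.472 + 43.744 = 78.216 m.
Since a_F ≤ a_L and the follower starts braking later, the follower is never slower than the leader, so the closest approach is when both have stopped.
Minimum gap = 78.216 − 36.069 = 42.147 m.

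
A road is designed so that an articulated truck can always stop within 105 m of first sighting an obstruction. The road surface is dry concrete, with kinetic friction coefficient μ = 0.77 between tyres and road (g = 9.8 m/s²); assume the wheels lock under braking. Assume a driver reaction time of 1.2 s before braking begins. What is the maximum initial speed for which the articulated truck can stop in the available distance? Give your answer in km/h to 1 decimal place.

a = μg = 0.77 × 9.8 = 7.546 m/s².
Stopping distance: v·t_r + v²/(2a) = 105 with t_r = 1.2 s and a = 7.546 m/s².
So v² + 18.110 v − 1584.66 = 0.
Positive root: v = −a·t_r + √((a·t_r)² + 2a·d) = −9.055 + √(81.993 + 1584.66) = 31.7697 m/s.
31.7697 m/s × 3.6 = 114.371 km/h.

Maximum speed ≈ 114.4 km/h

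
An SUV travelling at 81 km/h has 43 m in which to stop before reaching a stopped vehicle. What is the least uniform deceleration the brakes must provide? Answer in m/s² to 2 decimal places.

Required deceleration ≈ 5.89 m/s²

81 km/h ÷ 3.6 = 22.5000 m/s.
v² = 2a·d ⇒ a = v²/(2d) = 22.5000² / (2 × 43.000) = 506.250 / 86.000 = 5.8866 m/s².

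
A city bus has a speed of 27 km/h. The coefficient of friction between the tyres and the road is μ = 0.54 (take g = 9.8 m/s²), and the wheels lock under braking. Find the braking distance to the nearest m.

Braking distance ≈ 5 m

27 km/h ÷ 3.6 = 7.5000 m/s.
a = μg = 0.54 × 9.8 = 5.292 m/s².
Braking distance = v²/(2a) = 7.5000² / (2 × 5.292) = 56.250 / 10.584 = 5.315 m.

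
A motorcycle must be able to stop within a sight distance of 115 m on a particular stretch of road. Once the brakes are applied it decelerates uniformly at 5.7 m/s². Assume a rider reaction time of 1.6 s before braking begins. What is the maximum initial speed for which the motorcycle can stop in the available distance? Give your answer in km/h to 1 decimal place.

Stopping distance: v·t_r + v²/(2a) = 115 with t_r = 1.6 s and a = 5.700 m/s².
So v² + 18.240 v − 1311.00 = 0.
Positive root: v = −a·t_r + √((a·t_r)² + 2a·d) = −9.120 + √(83.174 + 1311.00) = 28.2186 m/s.
28.2186 m/s × 3.6 = 101.587 km/h.

Maximum speed ≈ 101.6 km/h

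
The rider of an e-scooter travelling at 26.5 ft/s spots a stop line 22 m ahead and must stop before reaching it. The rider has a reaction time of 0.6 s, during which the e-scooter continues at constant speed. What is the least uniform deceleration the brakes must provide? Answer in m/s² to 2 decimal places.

26.5 ft/s × 0.3048 = 8.0772 m/s.
Distance covered during reaction = 8.0772 × 0.6 = 4.846 m.
Distance available for braking: 22 − 4.846 = 17.154 m.
v² = 2a·d ⇒ a = v²/(2d) = 8.0772² / (2 × 17.154) = 65.241 / 34.308 = 1.9016 m/s².

Required deceleration ≈ 1.90 m/s²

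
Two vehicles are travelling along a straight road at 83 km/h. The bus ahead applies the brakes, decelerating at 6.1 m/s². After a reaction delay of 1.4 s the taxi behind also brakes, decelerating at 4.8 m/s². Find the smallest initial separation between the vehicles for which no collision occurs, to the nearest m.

Minimum gap ≈ 44 m

83 km/h ÷ 3.6 = 23.0556 m/s.
Leader travels v²/(2a_L) = 531.561 / 12.200 = 43.571 m before stopping.
Follower covers v·t_r = 23.0556 × 1.4 = 32.278 m while reacting, then v²/(2a_F) = 531.561 / 9.600 = 55.371 m while braking, for a total of 32.278 + 55.371 = 87.649 m.
Since a_F ≤ a_L and the follower starts braking later, the follower is never slower than the leader, so the closest approach is when both have stopped.
Minimum gap = 87.649 − 43.571 = 44.078 m.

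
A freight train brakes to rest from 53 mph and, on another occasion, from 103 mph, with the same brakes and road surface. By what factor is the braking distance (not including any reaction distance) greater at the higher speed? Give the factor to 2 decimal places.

Factor ≈ 3.78

Braking distance d = v²/(2a), so with a fixed, d ∝ v².
Factor = (103/53)² = 1.9434² = 3.7768.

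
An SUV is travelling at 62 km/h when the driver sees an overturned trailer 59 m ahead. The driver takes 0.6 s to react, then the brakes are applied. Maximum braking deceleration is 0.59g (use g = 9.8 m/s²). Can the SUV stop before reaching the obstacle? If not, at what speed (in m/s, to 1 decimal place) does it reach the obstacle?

Yes — it stops about 23.0 m short of the obstacle, so it never reaches it

62 km/h ÷ 3.6 = 17.2222 m/s.
a = 0.59 × 9.8 = 5.782 m/s².
Reaction distance = 17.2222 × 0.6 = 10.333 m.
Braking distance = v²/(2a) = 296.604 / 11.564 = 25.649 m.
Total stopping distance = 10.333 + 25.649 = 35.982 m, vs 59 m available — it stops with 59 − 35.982 = 23.018 m to spare.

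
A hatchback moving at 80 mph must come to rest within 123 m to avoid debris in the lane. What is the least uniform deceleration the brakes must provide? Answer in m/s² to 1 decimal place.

80 mph × 0.44704 = 35.7632 m/s.
v² = 2a·d ⇒ a = v²/(2d) = 35.7632² / (2 × 123.000) = 1279.006 / 246.000 = 5.1992 m/s².

Required deceleration ≈ 5.2 m/s²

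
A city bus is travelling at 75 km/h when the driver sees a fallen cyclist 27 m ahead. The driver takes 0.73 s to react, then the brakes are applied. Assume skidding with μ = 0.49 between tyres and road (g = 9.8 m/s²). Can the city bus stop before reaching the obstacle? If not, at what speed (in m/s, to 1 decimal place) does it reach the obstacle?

75 km/h ÷ 3.6 = 20.8333 m/s.
a = μg = 0.49 × 9.8 = 4.802 m/s².
Reaction distance = 20.8333 × 0.73 = 15.208 m.
Braking distance needed to stop: v²/(2a) = 434.026 / 9.604 = 45.192 m, so total needed = 15.208 + 45.192 = 60.400 m > 27 m — it cannot stop.
Distance remaining when braking begins: 27 − 15.208 = 11.792 m.
v² = v₀² − 2a·d = 434.026 − 2 × 4.802 × 11.792 = 320.776 m²/s².
v = √320.776 = 17.910 m/s.

No — it strikes the obstacle at 17.9 m/s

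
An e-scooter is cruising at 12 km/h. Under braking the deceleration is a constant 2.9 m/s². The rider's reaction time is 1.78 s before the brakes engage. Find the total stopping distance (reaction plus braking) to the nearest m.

12 km/h ÷ 3.6 = 3.3333 m/s.
Reaction distance = v·t_r = 3.3333 × 1.78 = 5.933 m.
Braking distance = v²/(2a) = 3.3333² / (2 × 2.900) = 11.111 / 5.800 = 1.916 m.
Total = 5.933 + 1.916 = 7.849 m.

Total stopping distance ≈ 8 m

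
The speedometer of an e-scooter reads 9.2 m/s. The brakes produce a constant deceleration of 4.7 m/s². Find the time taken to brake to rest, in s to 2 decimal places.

Braking time = v/a = 9.2000 / 4.700 = 1.957 s.

Braking time ≈ 1.96 s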